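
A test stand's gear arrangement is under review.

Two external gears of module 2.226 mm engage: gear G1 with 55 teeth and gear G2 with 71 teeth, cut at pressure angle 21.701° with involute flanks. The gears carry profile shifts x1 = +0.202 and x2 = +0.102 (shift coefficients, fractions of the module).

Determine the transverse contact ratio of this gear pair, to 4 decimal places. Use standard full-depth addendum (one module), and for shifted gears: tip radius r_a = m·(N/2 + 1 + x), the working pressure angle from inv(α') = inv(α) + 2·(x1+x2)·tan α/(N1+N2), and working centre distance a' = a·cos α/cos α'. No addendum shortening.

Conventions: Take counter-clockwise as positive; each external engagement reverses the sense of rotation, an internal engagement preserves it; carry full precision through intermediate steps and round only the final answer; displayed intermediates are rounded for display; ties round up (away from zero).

1.6610

class = single-mesh tooth geometry [involute pair 55T × 71T, m = 2.226]
base radii: r_b1 = 56.876455, r_b2 = 73.422333
tip radii: r_a1 = 63.890652, r_a2 = 81.476052
inv(α') = inv(21.701°) + 2·(+0.202+0.102)·tan α/(55+71) = 0.02113500  ⇒  α' = 22.37248°
a' = a·cos α / cos α' = 140.2380·cos 21.701°/cos 22.37248° = 140.904838
action lengths: √(r_a1²−r_b1²) = 29.104712, √(r_a2²−r_b2²) = 35.320080
base pitch p_b = π·m·cos α = 6.497551
CR = (29.104712 + 35.320080 − 140.904838·sin 22.37248°)/6.497551 = 1.661044
contact ratio ≈ 1.6610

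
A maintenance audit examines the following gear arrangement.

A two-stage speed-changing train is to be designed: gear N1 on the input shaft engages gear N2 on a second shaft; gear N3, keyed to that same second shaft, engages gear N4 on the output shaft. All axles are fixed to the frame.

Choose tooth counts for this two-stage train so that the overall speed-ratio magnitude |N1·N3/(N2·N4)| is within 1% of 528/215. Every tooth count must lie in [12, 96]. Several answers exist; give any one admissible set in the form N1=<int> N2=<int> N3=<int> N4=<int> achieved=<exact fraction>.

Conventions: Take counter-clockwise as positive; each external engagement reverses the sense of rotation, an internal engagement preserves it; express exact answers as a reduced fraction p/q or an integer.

N1=18 N2=15 N3=88 N4=43 achieved=528/215

design class (target 528/215): fixed-axis compound train
target = 528/215 in lowest terms: an exact hit needs N1·N3 = k·528 and N2·N4 = k·215 for one integer k, every count in [12, 96]; additionally prefer no 1:1 stage (N1 ≠ N2, N3 ≠ N4)
k = 1…2: no 1:1-free in-range split of k·528 and k·215 into factor pairs; take k = 3
k = 3: N1·N3 = 1584 = 18·88, N2·N4 = 645 = 15·43
achieved = 18·88/(15·43) = 528/215; |achieved − target| = 0 ≤ 132/5375 ✓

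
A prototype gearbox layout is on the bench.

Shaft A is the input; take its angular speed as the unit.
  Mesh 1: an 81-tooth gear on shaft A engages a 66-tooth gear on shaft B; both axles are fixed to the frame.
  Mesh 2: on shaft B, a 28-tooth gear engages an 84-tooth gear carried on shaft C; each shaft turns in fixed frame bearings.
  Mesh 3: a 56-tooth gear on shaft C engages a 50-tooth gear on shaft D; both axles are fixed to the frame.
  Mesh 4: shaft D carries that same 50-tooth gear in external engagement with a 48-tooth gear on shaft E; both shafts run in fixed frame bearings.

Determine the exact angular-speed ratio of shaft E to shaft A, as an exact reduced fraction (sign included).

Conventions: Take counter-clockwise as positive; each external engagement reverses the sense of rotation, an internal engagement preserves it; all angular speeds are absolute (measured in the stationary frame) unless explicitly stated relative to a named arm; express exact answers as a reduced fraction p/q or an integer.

21/44

class = fixed-axis compound train [4 meshes; 4 ratios multiply, 4 sense flips]
mesh 1 [81T→66T]: running ratio 27/22, sense −
mesh 2 [28T→84T]: running ratio 9/22, sense +
mesh 3 [56T→50T]: running ratio 126/275, sense −
mesh 4 [50T→48T]: running ratio 21/44, sense +
ω_out/ω_in = 21/44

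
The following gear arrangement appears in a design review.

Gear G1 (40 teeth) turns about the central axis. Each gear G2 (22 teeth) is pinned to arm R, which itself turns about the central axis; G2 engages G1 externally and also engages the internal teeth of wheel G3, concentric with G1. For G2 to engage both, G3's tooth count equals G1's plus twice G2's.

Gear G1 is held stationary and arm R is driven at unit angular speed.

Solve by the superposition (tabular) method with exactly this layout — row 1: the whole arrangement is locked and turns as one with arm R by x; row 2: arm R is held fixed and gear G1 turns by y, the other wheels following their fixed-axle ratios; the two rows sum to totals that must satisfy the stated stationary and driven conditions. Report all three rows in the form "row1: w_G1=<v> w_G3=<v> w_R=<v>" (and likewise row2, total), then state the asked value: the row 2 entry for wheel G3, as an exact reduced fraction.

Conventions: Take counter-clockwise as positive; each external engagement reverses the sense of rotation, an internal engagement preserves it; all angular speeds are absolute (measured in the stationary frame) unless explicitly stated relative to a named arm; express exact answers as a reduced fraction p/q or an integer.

class = planetary set [G3 = 40+2·22 = 84; Willis about the carrier]
row 1: whole set turns with the arm by x
superposition row 2 [arm held]: sun y, ring −(40/84)·y, arm 0
boundary: total ω_sun = x + y = 0 and total ω_arm = x = 1  ⇒  y = -1, x = 1
row 2 ring = −(40/84)·(-1) = 10/21
totals (row 1 + row 2): sun 1 + (-1) = 0, ring 1 + 10/21 = 31/21, arm 1 + 0 = 1
asked cell (row2, ring) = 10/21

row1: w_G1=1 w_G3=1 w_R=1
row2: w_G1=-1 w_G3=10/21 w_R=0
total: w_G1=0 w_G3=31/21 w_R=1
asked value: 10/21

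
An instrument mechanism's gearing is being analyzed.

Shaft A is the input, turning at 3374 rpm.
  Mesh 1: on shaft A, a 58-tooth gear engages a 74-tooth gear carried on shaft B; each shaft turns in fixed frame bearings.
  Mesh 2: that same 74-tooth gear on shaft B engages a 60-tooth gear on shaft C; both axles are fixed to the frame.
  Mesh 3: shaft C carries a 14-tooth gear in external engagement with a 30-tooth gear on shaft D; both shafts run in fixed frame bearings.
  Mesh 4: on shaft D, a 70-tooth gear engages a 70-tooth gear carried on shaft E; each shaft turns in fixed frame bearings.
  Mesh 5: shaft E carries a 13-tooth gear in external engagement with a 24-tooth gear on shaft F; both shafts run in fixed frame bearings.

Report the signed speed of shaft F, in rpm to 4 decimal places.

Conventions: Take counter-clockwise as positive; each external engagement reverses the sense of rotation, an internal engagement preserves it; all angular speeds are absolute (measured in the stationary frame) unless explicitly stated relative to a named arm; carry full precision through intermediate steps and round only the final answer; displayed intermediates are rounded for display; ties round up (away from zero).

5-mesh fixed-axis compound train (all bearings frame-fixed)
mesh 1 [58T→74T]: ω = 3374.0000×58/74 = 2644.4865 rpm, sense flips to −
mesh 2 [74T→60T]: ω = 2644.4865×74/60 = 3261.5333 rpm, sense flips to +
mesh 3 [14T→30T]: ω = 3261.5333×14/30 = 1522.0489 rpm, sense flips to −
mesh 4 [70T→70T]: ω = 1522.0489×70/70 = 1522.0489 rpm, sense flips to +
mesh 5 [13T→24T]: ω = 1522.0489×13/24 = 824.4431 rpm, sense flips to −
signed output speed = -824.4431 rpm

-824.4431 rpm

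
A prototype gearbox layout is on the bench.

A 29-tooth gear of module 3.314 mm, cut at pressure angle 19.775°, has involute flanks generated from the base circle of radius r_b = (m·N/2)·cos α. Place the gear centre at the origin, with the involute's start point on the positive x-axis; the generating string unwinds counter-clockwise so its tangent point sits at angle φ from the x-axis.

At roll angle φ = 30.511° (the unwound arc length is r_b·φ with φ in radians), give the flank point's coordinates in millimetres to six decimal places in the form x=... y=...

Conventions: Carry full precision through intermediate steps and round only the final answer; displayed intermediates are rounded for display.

x=51.183334 y=2.212267

topology: single-mesh involute geometry — m = 3.314, N = 29
pitch radius r_p = m·N/2 = 3.314·29/2 = 48.053000
base radius r_b = r_p·cos α = 48.053000·cos 19.775° = 45.219242
roll angle φ = 30.511° = 0.53251741 rad
x = r_b·(cos φ + φ·sin φ) = 51.183334
y = r_b·(sin φ − φ·cos φ) = 2.212267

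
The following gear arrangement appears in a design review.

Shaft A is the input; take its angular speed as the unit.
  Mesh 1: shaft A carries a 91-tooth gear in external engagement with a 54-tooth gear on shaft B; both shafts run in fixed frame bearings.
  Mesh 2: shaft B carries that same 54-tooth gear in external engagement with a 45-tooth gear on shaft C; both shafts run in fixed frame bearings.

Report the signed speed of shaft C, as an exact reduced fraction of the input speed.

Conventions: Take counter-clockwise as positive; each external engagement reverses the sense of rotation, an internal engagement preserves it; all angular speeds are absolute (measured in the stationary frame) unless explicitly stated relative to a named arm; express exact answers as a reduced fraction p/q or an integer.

2-mesh fixed-axis compound train (all bearings frame-fixed)
mesh 1 [91T→54T]: |ω|/ω_in = 1×91/54 = 91/54, sense flips to −
mesh 2 [54T→45T]: |ω|/ω_in = (91/54)×54/45 = 91/45, sense flips to +
signed output speed (× input speed) = 91/45

91/45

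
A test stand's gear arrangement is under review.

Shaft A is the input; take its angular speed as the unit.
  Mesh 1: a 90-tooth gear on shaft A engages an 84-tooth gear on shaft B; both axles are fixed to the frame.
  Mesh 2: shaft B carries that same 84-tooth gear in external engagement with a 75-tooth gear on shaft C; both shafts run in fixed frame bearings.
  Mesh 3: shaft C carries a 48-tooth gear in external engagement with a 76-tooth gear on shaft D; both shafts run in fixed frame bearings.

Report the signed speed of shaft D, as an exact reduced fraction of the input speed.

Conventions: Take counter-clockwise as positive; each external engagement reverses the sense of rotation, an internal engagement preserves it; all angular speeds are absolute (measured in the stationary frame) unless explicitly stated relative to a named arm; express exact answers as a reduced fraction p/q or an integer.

3-mesh fixed-axis compound train (all bearings frame-fixed)
mesh 1 [90T→84T]: |ω|/ω_in = 1×90/84 = 15/14, sense flips to −
mesh 2 [84T→75T]: |ω|/ω_in = (15/14)×84/75 = 6/5, sense flips to +
mesh 3 [48T→76T]: |ω|/ω_in = (6/5)×48/76 = 72/95, sense flips to −
signed output speed (× input speed) = -72/95

-72/95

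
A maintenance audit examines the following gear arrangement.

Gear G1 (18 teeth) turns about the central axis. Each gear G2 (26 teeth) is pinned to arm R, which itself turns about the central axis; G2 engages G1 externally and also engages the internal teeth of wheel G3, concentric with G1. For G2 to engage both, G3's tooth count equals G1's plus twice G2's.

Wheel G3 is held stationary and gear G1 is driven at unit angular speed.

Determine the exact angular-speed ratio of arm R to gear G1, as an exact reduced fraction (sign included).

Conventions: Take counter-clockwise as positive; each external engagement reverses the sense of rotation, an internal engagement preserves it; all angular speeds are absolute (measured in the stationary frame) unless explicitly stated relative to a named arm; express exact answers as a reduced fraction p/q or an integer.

9/44

class = planetary set [G3 = 18+2·26 = 70; Willis about the carrier]
ring teeth: 18 + 2·26 = 70
18(ω_sun−ω_arm) = −70(ω_ring−ω_arm),  ω_ring = 0, ω_sun = 1
18(1−ω_arm) = −70(0−ω_arm)  ⇒  88·ω_arm = 18  ⇒  ω_arm = 9/44
ω_out/ω_in = 9/44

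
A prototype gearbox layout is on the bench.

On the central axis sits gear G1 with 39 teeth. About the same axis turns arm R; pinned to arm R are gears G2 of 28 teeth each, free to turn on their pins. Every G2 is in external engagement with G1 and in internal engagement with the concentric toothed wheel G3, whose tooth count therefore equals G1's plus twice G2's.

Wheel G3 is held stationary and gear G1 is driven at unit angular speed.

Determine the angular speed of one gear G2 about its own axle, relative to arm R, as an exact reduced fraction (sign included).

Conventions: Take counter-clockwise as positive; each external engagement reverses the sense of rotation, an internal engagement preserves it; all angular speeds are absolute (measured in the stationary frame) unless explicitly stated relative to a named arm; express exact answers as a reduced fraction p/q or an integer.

-3705/3752

planetary set (39T centre, 28T on arm, 95T internal) — Willis relation
ring teeth: 39 + 2·28 = 95
39(ω_sun−ω_arm) = −95(ω_ring−ω_arm),  ω_ring = 0, ω_sun = 1
39(1−ω_arm) = −95(0−ω_arm)  ⇒  134·ω_arm = 39  ⇒  ω_arm = 39/134
sun–planet mesh: 39·(1−39/134) = −28·(ω_p−ω_arm)  ⇒  ω_p−ω_arm = -3705/3752
exact speed ratio = -3705/3752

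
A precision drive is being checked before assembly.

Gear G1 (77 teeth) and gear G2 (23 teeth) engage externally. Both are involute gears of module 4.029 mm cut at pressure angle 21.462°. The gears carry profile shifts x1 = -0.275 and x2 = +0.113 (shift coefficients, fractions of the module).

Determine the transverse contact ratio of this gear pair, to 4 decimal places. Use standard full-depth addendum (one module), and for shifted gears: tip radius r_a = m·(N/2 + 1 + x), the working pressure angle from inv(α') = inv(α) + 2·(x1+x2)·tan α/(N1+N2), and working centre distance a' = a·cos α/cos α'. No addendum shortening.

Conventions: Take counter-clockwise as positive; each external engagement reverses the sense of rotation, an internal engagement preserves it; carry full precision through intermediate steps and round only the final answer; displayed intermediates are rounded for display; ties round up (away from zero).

class = single-mesh tooth geometry [involute pair 77T × 23T, m = 4.029]
base radii: r_b1 = 144.360790, r_b2 = 43.120755
tip radii: r_a1 = 158.037525, r_a2 = 50.817777
inv(α') = inv(21.462°) + 2·(-0.275+0.113)·tan α/(77+23) = 0.01728819  ⇒  α' = 20.97793°
a' = a·cos α / cos α' = 201.4500·cos 21.462°/cos 20.97793° = 200.790239
action lengths: √(r_a1²−r_b1²) = 64.310355, √(r_a2²−r_b2²) = 26.889532
base pitch p_b = π·m·cos α = 11.779813
CR = (64.310355 + 26.889532 − 200.790239·sin 20.97793°)/11.779813 = 1.639697
contact ratio ≈ 1.6397

1.6397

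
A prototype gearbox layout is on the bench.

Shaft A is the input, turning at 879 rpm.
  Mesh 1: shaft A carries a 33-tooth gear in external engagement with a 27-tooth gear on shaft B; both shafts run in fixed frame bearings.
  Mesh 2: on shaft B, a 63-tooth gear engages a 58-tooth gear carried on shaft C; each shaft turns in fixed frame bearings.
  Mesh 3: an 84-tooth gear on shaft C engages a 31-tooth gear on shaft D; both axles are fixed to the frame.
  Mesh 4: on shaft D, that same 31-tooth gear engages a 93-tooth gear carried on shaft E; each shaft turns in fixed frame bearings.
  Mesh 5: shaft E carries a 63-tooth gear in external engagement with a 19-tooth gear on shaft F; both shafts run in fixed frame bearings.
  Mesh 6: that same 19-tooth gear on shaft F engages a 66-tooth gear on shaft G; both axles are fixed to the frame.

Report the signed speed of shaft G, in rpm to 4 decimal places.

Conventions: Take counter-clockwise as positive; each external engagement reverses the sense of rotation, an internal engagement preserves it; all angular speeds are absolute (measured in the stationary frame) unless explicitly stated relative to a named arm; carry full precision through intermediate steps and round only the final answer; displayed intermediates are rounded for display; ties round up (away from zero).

6-mesh fixed-axis compound train (all bearings frame-fixed)
mesh 1 [33T→27T]: ω = 879.0000×33/27 = 1074.3333 rpm, sense flips to −
mesh 2 [63T→58T]: ω = 1074.3333×63/58 = 1166.9483 rpm, sense flips to +
mesh 3 [84T→31T]: ω = 1166.9483×84/31 = 3162.0534 rpm, sense flips to −
mesh 4 [31T→93T]: ω = 3162.0534×31/93 = 1054.0178 rpm, sense flips to +
mesh 5 [63T→19T]: ω = 1054.0178×63/19 = 3494.9011 rpm, sense flips to −
mesh 6 [19T→66T]: ω = 3494.9011×19/66 = 1006.1079 rpm, sense flips to +
signed output speed = +1006.1079 rpm

+1006.1079 rpm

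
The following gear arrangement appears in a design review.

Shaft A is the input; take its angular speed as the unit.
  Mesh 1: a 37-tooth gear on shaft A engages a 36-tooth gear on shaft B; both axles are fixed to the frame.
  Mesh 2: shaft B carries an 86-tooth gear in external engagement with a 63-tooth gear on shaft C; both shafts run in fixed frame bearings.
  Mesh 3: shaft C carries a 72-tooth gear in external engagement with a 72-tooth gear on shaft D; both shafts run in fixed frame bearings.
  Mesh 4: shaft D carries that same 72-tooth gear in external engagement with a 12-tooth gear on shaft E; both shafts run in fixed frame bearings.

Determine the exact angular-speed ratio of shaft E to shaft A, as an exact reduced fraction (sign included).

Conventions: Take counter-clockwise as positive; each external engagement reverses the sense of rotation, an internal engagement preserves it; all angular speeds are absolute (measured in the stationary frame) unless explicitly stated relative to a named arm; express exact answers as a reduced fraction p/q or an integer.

1591/189

class = fixed-axis compound train [4 meshes; 4 ratios multiply, 4 sense flips]
mesh 1 [37T→36T]: running ratio 37/36, sense −
mesh 2 [86T→63T]: running ratio 1591/1134, sense +
mesh 3 [72T→72T]: running ratio 1591/1134, sense −
mesh 4 [72T→12T]: running ratio 1591/189, sense +
ω_out/ω_in = 1591/189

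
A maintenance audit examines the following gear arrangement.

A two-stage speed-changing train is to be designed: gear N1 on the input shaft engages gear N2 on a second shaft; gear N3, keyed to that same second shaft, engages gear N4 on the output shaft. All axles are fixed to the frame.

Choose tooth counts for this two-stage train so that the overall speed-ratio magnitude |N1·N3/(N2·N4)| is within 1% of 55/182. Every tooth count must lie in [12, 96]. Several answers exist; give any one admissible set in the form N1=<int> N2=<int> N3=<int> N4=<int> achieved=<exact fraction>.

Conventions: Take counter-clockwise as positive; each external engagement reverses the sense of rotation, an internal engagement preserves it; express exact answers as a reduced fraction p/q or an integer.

class = fixed-axis compound train [2-stage, 55/182 wanted]
target = 55/182 in lowest terms: an exact hit needs N1·N3 = k·55 and N2·N4 = k·182 for one integer k, every count in [12, 96]; additionally prefer no 1:1 stage (N1 ≠ N2, N3 ≠ N4)
k = 1…5: no 1:1-free in-range split of k·55 and k·182 into factor pairs; take k = 6
k = 6: N1·N3 = 330 = 15·22, N2·N4 = 1092 = 12·91
achieved = 15·22/(12·91) = 55/182; |achieved − target| = 0 ≤ 11/3640 ✓

N1=15 N2=12 N3=22 N4=91 achieved=55/182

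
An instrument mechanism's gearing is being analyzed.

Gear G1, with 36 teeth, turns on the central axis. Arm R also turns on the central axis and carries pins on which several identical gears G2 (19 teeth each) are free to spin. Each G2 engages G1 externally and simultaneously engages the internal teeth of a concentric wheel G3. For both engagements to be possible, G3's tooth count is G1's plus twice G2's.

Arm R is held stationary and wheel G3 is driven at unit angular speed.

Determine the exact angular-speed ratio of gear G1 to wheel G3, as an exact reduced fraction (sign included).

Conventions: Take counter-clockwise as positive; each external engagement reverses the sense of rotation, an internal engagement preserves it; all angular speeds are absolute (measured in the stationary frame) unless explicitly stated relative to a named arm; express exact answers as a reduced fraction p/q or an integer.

planetary set (36T centre, 19T on arm, 74T internal) — Willis relation
ring teeth: 36 + 2·19 = 74
36(ω_sun−ω_arm) = −74(ω_ring−ω_arm),  ω_arm = 0, ω_ring = 1
ω_sun = 0 − (74/36)(1−0) = -37/18
ω_out/ω_in = -37/18

-37/18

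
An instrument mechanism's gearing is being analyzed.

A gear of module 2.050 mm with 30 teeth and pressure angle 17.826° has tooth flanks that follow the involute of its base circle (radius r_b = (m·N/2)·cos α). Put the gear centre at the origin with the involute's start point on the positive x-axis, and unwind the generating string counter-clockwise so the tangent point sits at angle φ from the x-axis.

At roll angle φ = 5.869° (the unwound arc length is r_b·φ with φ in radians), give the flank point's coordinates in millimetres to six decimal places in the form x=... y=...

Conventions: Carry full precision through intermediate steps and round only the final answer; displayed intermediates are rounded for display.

x=29.426886 y=0.010477

recognized (one wheel, involute flank): single-mesh tooth geometry, m = 2.050, N = 30
pitch radius r_p = m·N/2 = 2.050·30/2 = 30.750000
base radius r_b = r_p·cos α = 30.750000·cos 17.826° = 29.273710
roll angle φ = 5.869° = 0.10243337 rad
x = r_b·(cos φ + φ·sin φ) = 29.426886
y = r_b·(sin φ − φ·cos φ) = 0.010477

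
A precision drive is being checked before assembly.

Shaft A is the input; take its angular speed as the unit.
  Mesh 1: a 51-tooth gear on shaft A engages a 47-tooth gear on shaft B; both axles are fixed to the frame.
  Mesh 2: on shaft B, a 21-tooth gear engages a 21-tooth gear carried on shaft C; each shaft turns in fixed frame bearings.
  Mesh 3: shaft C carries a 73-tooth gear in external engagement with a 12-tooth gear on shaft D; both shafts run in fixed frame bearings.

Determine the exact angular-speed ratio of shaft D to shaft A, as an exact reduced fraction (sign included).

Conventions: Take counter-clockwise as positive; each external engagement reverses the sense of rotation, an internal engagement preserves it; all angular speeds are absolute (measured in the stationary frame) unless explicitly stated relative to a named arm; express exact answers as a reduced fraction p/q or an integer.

-1241/188

class = fixed-axis compound train [3 meshes; 3 ratios multiply, 3 sense flips]
mesh 1 [51T→47T]: running ratio 51/47, sense −
mesh 2 [21T→21T]: running ratio 51/47, sense +
mesh 3 [73T→12T]: running ratio 1241/188, sense −
ω_out/ω_in = -1241/188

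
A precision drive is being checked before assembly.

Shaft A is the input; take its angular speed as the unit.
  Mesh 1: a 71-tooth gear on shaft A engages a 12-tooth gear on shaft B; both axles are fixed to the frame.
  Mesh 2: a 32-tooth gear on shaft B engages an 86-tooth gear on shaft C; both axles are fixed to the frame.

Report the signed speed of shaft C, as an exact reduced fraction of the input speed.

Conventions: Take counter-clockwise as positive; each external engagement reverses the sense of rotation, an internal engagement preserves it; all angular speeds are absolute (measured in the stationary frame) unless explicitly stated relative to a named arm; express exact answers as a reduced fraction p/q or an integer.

284/129

2-mesh fixed-axis compound train (all bearings frame-fixed)
mesh 1 [71T→12T]: |ω|/ω_in = 1×71/12 = 71/12, sense flips to −
mesh 2 [32T→86T]: |ω|/ω_in = (71/12)×32/86 = 284/129, sense flips to +
signed output speed (× input speed) = 284/129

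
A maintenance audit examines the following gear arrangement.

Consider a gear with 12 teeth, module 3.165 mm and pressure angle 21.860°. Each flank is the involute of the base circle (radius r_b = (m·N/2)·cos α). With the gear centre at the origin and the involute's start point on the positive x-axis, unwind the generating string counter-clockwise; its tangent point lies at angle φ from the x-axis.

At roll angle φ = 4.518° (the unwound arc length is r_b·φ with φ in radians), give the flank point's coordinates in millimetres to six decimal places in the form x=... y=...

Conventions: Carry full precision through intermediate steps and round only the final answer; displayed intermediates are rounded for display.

topology: single-mesh involute geometry — m = 3.165, N = 12
pitch radius r_p = m·N/2 = 3.165·12/2 = 18.990000
base radius r_b = r_p·cos α = 18.990000·cos 21.860° = 17.624551
roll angle φ = 4.518° = 0.07885398 rad
x = r_b·(cos φ + φ·sin φ) = 17.679260
y = r_b·(sin φ − φ·cos φ) = 0.002879

x=17.679260 y=0.002879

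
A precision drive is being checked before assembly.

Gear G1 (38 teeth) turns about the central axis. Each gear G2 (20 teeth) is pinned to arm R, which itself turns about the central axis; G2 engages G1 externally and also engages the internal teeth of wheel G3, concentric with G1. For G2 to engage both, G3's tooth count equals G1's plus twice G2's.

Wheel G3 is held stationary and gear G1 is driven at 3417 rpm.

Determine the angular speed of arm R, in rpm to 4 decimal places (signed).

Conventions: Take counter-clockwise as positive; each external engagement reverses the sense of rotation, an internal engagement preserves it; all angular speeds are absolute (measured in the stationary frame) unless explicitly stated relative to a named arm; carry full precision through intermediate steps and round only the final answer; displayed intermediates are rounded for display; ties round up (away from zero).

+1119.3621 rpm

recognized (axles ride arm R): planetary set, 38/20/78 teeth
normalise by the input: solve with ω_sun = 1, then scale by 3417 rpm
ring teeth: 38 + 2·20 = 78
38(ω_sun−ω_arm) = −78(ω_ring−ω_arm),  ω_ring = 0, ω_sun = 1
38(1−ω_arm) = −78(0−ω_arm)  ⇒  116·ω_arm = 38  ⇒  ω_arm = 19/58
scale: ω_arm = 19/58 × 3417 rpm = +1119.3621 rpm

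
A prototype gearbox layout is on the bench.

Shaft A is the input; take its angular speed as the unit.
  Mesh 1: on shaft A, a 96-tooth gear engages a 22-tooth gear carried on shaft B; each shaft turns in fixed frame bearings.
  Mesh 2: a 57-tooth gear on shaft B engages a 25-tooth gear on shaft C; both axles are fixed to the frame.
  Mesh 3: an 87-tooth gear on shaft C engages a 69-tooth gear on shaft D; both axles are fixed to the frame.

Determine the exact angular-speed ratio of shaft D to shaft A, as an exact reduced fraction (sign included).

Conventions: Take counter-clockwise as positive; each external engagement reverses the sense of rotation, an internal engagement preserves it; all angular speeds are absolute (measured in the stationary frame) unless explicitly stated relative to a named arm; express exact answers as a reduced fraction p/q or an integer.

-79344/6325

class = fixed-axis compound train [3 meshes; 3 ratios multiply, 3 sense flips]
mesh 1 [96T→22T]: running ratio 48/11, sense −
mesh 2 [57T→25T]: running ratio 2736/275, sense +
mesh 3 [87T→69T]: running ratio 79344/6325, sense −
ω_out/ω_in = -79344/6325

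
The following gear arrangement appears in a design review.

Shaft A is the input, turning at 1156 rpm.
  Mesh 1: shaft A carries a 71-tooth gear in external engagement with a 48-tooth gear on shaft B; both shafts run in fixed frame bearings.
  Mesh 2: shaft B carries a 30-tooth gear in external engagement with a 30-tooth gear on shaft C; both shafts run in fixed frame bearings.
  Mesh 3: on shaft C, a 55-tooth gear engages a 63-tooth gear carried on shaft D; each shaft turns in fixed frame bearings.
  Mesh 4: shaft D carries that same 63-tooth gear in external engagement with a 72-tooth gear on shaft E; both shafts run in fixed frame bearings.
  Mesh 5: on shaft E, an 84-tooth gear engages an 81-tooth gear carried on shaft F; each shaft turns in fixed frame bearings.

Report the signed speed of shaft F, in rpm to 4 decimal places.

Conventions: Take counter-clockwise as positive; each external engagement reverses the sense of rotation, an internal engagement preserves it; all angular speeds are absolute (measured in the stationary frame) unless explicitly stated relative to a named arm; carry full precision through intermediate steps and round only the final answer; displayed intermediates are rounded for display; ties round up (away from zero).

recognized (6 fixed axles, 5 meshes): fixed-axis compound train
mesh 1 [71T→48T]: ω = 1156.0000×71/48 = 1709.9167 rpm, sense flips to −
mesh 2 [30T→30T]: ω = 1709.9167×30/30 = 1709.9167 rpm, sense flips to +
mesh 3 [55T→63T]: ω = 1709.9167×55/63 = 1492.7844 rpm, sense flips to −
mesh 4 [63T→72T]: ω = 1492.7844×63/72 = 1306.1863 rpm, sense flips to +
mesh 5 [84T→81T]: ω = 1306.1863×84/81 = 1354.5636 rpm, sense flips to −
signed output speed = -1354.5636 rpm

-1354.5636 rpm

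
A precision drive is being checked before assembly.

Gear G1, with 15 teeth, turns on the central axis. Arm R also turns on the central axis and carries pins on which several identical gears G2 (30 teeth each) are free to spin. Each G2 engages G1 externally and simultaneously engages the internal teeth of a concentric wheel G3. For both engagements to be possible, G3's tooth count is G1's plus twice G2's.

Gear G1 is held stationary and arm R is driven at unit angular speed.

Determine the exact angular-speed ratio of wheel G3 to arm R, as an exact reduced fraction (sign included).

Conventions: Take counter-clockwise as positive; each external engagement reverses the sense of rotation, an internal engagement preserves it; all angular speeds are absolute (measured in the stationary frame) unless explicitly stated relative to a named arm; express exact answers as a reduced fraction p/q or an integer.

6/5

topology: planetary set — G1 15T / G2 30T / G3 75T, arm = carrier (Willis)
ring teeth: 15 + 2·30 = 75
15(ω_sun−ω_arm) = −75(ω_ring−ω_arm),  ω_sun = 0, ω_arm = 1
ω_ring = 1 − (15/75)(0−1) = 6/5
ω_out/ω_in = 6/5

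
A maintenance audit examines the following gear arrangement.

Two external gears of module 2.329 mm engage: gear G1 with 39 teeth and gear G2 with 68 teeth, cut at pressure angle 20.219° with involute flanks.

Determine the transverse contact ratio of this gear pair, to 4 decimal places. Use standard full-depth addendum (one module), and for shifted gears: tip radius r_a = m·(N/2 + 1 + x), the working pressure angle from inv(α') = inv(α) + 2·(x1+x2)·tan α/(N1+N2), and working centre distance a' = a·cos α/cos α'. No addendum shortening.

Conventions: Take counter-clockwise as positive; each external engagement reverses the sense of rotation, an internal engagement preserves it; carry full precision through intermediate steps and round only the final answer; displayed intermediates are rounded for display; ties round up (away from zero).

class = single-mesh tooth geometry [involute pair 39T × 68T, m = 2.329]
base radii: r_b1 = 42.616927, r_b2 = 74.306437
tip radii: r_a1 = 47.744500, r_a2 = 81.515000
no profile shift: α' = α, a' = a
action lengths: √(r_a1²−r_b1²) = 21.525213, √(r_a2²−r_b2²) = 33.514901
base pitch p_b = π·m·cos α = 6.865899
CR = (21.525213 + 33.514901 − 124.601500·sin 20.21900°)/6.865899 = 1.744370
contact ratio ≈ 1.7444

1.7444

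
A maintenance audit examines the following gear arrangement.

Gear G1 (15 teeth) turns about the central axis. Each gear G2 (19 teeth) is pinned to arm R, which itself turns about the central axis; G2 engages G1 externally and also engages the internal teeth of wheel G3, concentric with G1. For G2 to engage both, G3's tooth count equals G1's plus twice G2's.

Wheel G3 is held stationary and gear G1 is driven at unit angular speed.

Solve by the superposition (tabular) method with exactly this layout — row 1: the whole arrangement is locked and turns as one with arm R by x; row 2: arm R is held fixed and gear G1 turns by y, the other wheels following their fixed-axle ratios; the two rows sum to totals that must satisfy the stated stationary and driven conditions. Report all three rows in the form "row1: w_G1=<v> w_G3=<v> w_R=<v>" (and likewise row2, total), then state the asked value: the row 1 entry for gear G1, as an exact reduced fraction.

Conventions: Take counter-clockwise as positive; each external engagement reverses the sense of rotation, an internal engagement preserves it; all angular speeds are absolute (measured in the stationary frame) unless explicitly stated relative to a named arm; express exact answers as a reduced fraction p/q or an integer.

planetary set (15T centre, 19T on arm, 53T internal) — Willis relation
row 1: whole set turns with the arm by x
row 2: sun turns y, ring = −(15/53)·y, arm 0
boundary: total ω_ring = x − (15/53)·y = 0 and total ω_sun = x + y = 1  ⇒  y = 53/68, x = 15/68
row 2 ring = −(15/53)·53/68 = -15/68
totals (row 1 + row 2): sun 15/68 + 53/68 = 1, ring 15/68 + (-15/68) = 0, arm 15/68 + 0 = 15/68
asked cell (row1, sun) = 15/68

row1: w_G1=15/68 w_G3=15/68 w_R=15/68
row2: w_G1=53/68 w_G3=-15/68 w_R=0
total: w_G1=1 w_G3=0 w_R=15/68
asked value: 15/68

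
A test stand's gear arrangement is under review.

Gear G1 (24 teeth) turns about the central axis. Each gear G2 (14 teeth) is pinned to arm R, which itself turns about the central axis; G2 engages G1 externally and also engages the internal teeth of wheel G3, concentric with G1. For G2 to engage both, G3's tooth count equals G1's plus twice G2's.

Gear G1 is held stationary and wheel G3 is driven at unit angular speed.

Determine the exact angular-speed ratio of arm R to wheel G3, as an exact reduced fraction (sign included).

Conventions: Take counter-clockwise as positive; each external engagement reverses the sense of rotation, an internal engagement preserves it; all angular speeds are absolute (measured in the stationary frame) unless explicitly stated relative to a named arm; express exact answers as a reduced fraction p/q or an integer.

13/19

recognized (axles ride arm R): planetary set, 24/14/52 teeth
ring teeth: 24 + 2·14 = 52
24(ω_sun−ω_arm) = −52(ω_ring−ω_arm),  ω_sun = 0, ω_ring = 1
24(0−ω_arm) = −52(1−ω_arm)  ⇒  76·ω_arm = 52  ⇒  ω_arm = 13/19
ω_out/ω_in = 13/19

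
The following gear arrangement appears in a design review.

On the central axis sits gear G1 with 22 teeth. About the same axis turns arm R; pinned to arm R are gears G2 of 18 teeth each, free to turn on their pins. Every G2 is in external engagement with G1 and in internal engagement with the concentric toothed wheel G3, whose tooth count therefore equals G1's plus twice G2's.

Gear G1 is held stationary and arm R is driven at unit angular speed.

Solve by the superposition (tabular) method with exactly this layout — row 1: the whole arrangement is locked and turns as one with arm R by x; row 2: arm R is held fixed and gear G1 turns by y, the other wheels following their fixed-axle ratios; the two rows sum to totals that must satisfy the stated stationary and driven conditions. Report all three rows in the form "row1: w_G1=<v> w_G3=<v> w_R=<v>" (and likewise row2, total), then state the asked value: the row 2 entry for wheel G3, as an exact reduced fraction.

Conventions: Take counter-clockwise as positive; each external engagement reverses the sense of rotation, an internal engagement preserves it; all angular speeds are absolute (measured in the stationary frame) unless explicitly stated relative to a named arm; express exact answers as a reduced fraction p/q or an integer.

row1: w_G1=1 w_G3=1 w_R=1
row2: w_G1=-1 w_G3=11/29 w_R=0
total: w_G1=0 w_G3=40/29 w_R=1
asked value: 11/29

planetary set (22T centre, 18T on arm, 58T internal) — Willis relation
row 1 (train locked, turned with arm): all members turn x
row 2 — arm fixed, fixed-axis ratios: sun y, ring −(22/58)·y, arm 0
boundary: total ω_sun = x + y = 0 and total ω_arm = x = 1  ⇒  y = -1, x = 1
row 2 ring = −(22/58)·(-1) = 11/29
totals (row 1 + row 2): sun 1 + (-1) = 0, ring 1 + 11/29 = 40/29, arm 1 + 0 = 1
asked cell (row2, ring) = 11/29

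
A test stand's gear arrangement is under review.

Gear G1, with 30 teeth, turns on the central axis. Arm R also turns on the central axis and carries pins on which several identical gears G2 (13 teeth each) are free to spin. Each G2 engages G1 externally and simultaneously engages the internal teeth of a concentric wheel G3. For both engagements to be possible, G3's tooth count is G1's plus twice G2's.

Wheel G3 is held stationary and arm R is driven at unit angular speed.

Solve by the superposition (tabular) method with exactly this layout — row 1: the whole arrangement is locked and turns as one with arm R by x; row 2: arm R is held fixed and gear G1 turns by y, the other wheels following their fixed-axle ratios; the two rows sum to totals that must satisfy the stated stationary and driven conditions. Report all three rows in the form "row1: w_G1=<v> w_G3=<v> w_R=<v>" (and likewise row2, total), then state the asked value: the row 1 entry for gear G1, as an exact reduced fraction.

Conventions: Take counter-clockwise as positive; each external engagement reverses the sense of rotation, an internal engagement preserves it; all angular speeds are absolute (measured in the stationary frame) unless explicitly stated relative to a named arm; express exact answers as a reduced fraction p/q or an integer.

planetary set (30T centre, 13T on arm, 56T internal) — Willis relation
superposition row 1 [locked train]: every member turns x
superposition row 2 [arm held]: sun y, ring −(30/56)·y, arm 0
boundary: total ω_ring = x − (30/56)·y = 0 and total ω_arm = x = 1  ⇒  y = 28/15, x = 1
row 2 ring = −(30/56)·28/15 = -1
totals (row 1 + row 2): sun 1 + 28/15 = 43/15, ring 1 + (-1) = 0, arm 1 + 0 = 1
asked cell (row1, sun) = 1

row1: w_G1=1 w_G3=1 w_R=1
row2: w_G1=28/15 w_G3=-1 w_R=0
total: w_G1=43/15 w_G3=0 w_R=1
asked value: 1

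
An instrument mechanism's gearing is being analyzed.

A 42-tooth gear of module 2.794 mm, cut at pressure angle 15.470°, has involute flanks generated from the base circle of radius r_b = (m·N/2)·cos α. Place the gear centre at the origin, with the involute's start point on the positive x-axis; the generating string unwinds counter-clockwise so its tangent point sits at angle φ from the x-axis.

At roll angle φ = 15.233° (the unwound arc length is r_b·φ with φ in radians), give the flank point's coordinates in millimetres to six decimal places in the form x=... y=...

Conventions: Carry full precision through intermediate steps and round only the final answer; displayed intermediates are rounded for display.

recognized (one wheel, involute flank): single-mesh tooth geometry, m = 2.794, N = 42
pitch radius r_p = m·N/2 = 2.794·42/2 = 58.674000
base radius r_b = r_p·cos α = 58.674000·cos 15.470° = 56.548255
roll angle φ = 15.233° = 0.26586600 rad
x = r_b·(cos φ + φ·sin φ) = 58.511626
y = r_b·(sin φ − φ·cos φ) = 0.351733

x=58.511626 y=0.351733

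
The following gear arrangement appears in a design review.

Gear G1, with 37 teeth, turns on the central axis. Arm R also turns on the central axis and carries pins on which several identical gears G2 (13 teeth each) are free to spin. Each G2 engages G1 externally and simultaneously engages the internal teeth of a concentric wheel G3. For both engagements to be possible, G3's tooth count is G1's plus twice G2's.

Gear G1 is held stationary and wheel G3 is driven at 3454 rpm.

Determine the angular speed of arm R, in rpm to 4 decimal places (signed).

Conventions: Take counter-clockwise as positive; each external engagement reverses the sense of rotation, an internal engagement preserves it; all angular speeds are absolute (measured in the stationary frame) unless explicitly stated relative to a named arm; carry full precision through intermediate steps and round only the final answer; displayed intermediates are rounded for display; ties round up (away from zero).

+2176.0200 rpm

planetary set (37T centre, 13T on arm, 63T internal) — Willis relation
normalise by the input: solve with ω_ring = 1, then scale by 3454 rpm
ring teeth: 37 + 2·13 = 63
37(ω_sun−ω_arm) = −63(ω_ring−ω_arm),  ω_sun = 0, ω_ring = 1
37(0−ω_arm) = −63(1−ω_arm)  ⇒  100·ω_arm = 63  ⇒  ω_arm = 63/100
scale: ω_arm = 63/100 × 3454 rpm = +2176.0200 rpm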